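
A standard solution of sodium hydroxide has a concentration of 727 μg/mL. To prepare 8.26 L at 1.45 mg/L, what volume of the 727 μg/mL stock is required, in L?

0.0165 L

1.45 mg/L = 1.45 μg/mL.
V₁ = C₂V₂/C₁ = 1.45 × 8.26 / 727 = 0.0165 L.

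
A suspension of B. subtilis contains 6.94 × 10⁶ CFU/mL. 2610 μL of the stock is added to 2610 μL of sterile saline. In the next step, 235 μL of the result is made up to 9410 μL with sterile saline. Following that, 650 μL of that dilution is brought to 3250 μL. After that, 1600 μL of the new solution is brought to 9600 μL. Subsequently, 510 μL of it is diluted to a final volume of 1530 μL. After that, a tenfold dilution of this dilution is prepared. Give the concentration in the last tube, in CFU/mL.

96.3 CFU/mL

Overall dilution factor = 2 × 40.04 × 5 × 6 × 3 × 10 = 7.21 × 10⁴.
6.94 × 10⁶ CFU/mL / 7.21 × 10⁴ = 96.3 CFU/mL.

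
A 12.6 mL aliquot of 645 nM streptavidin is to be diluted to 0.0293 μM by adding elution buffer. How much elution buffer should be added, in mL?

265 mL

0.0293 μM = 29.3 nM.
V₂ = C₁V₁/C₂ = 645 × 12.6 / 29.3 = 277 mL.
Diluent to add = V₂ − V₁ = 277 − 12.6 = 265 mL.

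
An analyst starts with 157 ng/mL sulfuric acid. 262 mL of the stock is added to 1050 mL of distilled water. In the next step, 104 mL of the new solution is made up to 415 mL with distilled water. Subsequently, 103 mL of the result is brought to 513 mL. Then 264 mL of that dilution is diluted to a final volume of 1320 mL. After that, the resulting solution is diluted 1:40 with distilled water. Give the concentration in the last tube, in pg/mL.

Overall dilution factor = 5.008 × 3.990 × 4.981 × 5 × 40 = 1.99 × 10⁴.
157 ng/mL / 1.99 × 10⁴ = 7.89 × 10⁻³ ng/mL = 7.89 pg/mL.

7.89 pg/mL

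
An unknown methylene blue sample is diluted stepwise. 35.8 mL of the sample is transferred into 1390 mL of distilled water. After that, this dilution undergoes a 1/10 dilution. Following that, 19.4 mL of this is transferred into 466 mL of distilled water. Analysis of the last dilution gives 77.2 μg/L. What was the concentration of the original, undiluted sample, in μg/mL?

769 μg/mL

Overall dilution factor = 39.83 × 10 × 25.02 = 9965.
Original = 77.2 μg/L × 9965 = 7.69 × 10⁵ μg/L = 769 μg/mL.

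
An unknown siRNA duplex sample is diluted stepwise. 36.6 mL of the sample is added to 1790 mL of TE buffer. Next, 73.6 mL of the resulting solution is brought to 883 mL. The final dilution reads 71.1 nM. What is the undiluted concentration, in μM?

42.6 μM

Overall dilution factor = 49.91 × 12.00 = 599.
Original = 71.1 nM × 599 = 4.26 × 10⁴ nM = 42.6 μM.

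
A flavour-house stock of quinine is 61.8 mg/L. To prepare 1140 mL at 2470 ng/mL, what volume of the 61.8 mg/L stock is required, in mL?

2470 ng/mL = 2.47 mg/L.
V₁ = C₂V₂/C₁ = 2.47 × 1140 / 61.8 = 45.6 mL.

45.6 mL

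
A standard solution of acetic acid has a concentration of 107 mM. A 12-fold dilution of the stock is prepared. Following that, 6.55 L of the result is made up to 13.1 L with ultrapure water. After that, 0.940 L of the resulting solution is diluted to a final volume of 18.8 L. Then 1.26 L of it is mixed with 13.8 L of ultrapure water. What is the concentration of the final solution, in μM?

18.7 μM

Overall dilution factor = 12 × 2 × 20 × 11.95 = 5737.
107 mM / 5737 = 0.0187 mM = 18.7 μM.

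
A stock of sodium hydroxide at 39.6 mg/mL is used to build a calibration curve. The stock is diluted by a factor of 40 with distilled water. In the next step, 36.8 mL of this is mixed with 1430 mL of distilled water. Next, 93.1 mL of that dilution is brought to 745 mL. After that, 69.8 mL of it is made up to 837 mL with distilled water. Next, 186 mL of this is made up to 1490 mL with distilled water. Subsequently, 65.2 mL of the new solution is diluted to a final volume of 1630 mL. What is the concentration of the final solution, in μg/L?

1.29 μg/L

Overall dilution factor = 40 × 39.86 × 8.002 × 11.99 × 8.011 × 25 = 3.06 × 10⁷.
39.6 mg/mL / 3.06 × 10⁷ = 1.29 × 10⁻⁶ mg/mL = 1.29 μg/L.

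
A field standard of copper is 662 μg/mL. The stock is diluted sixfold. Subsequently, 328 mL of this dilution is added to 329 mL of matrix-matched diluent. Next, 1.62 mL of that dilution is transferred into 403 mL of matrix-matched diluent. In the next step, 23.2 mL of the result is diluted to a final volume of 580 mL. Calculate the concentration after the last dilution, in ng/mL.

Overall dilution factor = 6 × 2.003 × 249.8 × 25 = 7.50 × 10⁴.
662 μg/mL / 7.50 × 10⁴ = 8.82 × 10⁻³ μg/mL = 8.82 ng/mL.

8.82 ng/mL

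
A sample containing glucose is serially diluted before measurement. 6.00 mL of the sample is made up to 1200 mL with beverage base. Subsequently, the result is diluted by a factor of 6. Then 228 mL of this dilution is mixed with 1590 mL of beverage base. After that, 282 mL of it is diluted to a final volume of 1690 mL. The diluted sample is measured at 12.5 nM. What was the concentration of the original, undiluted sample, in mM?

Overall dilution factor = 200 × 6 × 7.974 × 5.993 = 5.73 × 10⁴.
Original = 12.5 nM × 5.73 × 10⁴ = 7.17 × 10⁵ nM = 0.717 mM.

0.717 mM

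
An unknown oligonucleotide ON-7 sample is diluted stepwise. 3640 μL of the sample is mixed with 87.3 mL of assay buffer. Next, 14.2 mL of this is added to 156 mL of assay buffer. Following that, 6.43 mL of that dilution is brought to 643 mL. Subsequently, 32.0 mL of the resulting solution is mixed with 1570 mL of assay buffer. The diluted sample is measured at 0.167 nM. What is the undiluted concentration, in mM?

0.250 mM

Overall dilution factor = 24.98 × 11.99 × 100 × 50.06 = 1.50 × 10⁶.
Original = 0.167 nM × 1.50 × 10⁶ = 2.50 × 10⁵ nM = 0.250 mM.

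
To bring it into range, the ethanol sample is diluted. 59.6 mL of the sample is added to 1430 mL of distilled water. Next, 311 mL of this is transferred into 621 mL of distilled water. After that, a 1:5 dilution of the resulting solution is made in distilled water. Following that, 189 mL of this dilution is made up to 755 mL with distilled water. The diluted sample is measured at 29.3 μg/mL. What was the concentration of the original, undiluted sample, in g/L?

43.8 g/L

Overall dilution factor = 24.99 × 2.997 × 5 × 3.995 = 1496.
Original = 29.3 μg/mL × 1496 = 4.38 × 10⁴ μg/mL = 43.8 g/L.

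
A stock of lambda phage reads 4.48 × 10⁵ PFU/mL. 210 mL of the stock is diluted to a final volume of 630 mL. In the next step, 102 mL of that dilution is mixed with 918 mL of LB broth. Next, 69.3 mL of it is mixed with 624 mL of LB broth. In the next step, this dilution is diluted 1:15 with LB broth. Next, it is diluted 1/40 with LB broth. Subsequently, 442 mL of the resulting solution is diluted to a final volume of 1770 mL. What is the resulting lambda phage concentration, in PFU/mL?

0.621 PFU/mL

Overall dilution factor = 3 × 10 × 10.00 × 15 × 40 × 4.005 = 7.21 × 10⁵.
4.48 × 10⁵ PFU/mL / 7.21 × 10⁵ = 0.621 PFU/mL.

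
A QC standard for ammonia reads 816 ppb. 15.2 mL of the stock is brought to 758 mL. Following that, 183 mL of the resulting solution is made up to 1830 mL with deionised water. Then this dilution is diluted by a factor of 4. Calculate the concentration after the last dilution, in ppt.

409 ppt

Overall dilution factor = 49.87 × 10 × 4 = 1995.
816 ppb / 1995 = 0.409 ppb = 409 ppt.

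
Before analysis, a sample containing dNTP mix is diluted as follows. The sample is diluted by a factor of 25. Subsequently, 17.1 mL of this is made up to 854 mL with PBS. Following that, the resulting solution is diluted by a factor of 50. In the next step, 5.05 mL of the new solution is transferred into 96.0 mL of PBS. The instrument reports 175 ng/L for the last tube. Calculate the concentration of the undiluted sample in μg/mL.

219 μg/mL

Overall dilution factor = 25 × 49.94 × 50 × 20.01 = 1.25 × 10⁶.
Original = 175 ng/L × 1.25 × 10⁶ = 2.19 × 10⁸ ng/L = 219 μg/mL.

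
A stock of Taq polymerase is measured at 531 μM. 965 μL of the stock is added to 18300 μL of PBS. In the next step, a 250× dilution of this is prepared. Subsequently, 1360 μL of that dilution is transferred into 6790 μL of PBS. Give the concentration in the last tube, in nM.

17.8 nM

Overall dilution factor = 19.96 × 250 × 5.993 = 2.99 × 10⁴.
531 μM / 2.99 × 10⁴ = 0.0178 μM = 17.8 nM.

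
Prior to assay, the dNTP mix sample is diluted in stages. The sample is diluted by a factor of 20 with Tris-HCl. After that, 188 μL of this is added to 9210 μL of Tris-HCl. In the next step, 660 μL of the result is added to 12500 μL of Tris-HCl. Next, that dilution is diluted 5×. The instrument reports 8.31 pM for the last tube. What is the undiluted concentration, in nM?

Overall dilution factor = 20 × 49.99 × 19.94 × 5 = 9.97 × 10⁴.
Original = 8.31 pM × 9.97 × 10⁴ = 8.28 × 10⁵ pM = 828 nM.

828 nM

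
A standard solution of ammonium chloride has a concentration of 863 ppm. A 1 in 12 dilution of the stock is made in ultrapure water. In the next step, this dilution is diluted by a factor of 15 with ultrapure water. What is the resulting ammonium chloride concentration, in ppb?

Overall dilution factor = 12 × 15 = 180.
863 ppm / 180 = 4.79 ppm = 4790 ppb.

4790 ppb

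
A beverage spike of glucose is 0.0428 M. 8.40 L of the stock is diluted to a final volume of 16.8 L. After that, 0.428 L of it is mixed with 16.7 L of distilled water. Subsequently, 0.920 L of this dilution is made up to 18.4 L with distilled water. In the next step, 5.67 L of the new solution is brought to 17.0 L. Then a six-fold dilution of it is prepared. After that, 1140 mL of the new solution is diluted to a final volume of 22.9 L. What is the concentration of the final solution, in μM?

Overall dilution factor = 2 × 40.02 × 20 × 2.998 × 6 × 20.09 = 5.78 × 10⁵.
0.0428 M / 5.78 × 10⁵ = 7.40 × 10⁻⁸ M = 0.0740 μM.

0.0740 μM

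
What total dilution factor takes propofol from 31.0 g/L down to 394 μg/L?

7.87 × 10⁴

Factor = C₀/C_target = 31.0 g/L / 394 μg/L = 7.87 × 10⁴.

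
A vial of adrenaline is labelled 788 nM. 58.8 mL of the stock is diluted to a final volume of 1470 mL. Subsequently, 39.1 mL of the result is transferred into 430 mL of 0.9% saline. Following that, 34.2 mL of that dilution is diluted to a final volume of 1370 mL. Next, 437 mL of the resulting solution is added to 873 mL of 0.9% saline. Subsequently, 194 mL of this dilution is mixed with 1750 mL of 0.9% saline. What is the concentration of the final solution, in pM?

2.18 pM

Overall dilution factor = 25 × 12.00 × 40.06 × 2.998 × 10.02 = 3.61 × 10⁵.
788 nM / 3.61 × 10⁵ = 2.18 × 10⁻³ nM = 2.18 pM.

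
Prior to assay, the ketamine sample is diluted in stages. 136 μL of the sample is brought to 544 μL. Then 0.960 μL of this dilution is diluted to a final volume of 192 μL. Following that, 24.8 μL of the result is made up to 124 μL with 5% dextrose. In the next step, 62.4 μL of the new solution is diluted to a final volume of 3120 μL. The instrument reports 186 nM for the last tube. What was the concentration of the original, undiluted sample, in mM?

37.2 mM

Overall dilution factor = 4 × 200 × 5 × 50 = 2.00 × 10⁵.
Original = 186 nM × 2.00 × 10⁵ = 3.72 × 10⁷ nM = 37.2 mM.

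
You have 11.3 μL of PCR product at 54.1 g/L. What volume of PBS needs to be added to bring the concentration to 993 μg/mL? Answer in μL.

993 μg/mL = 0.993 g/L.
V₂ = C₁V₁/C₂ = 54.1 × 11.3 / 0.993 = 616 μL.
Diluent to add = V₂ − V₁ = 616 − 11.3 = 604 μL.

604 μL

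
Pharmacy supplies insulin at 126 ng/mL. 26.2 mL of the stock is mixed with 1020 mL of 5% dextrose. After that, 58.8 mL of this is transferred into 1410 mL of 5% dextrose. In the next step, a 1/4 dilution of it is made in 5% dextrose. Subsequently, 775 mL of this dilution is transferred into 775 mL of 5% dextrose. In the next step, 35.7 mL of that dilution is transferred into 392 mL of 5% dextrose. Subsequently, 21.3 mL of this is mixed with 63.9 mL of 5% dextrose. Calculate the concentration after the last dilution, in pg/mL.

Overall dilution factor = 39.93 × 24.98 × 4 × 2 × 11.98 × 4 = 3.82 × 10⁵.
126 ng/mL / 3.82 × 10⁵ = 3.29 × 10⁻⁴ ng/mL = 0.329 pg/mL.

0.329 pg/mL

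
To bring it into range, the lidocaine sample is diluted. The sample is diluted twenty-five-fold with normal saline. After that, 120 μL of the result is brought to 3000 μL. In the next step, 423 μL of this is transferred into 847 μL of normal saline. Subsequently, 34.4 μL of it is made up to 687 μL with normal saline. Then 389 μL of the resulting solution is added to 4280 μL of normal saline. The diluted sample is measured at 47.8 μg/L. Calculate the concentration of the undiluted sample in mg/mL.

21.5 mg/mL

Overall dilution factor = 25 × 25 × 3.002 × 19.97 × 12.00 = 4.50 × 10⁵.
Original = 47.8 μg/L × 4.50 × 10⁵ = 2.15 × 10⁷ μg/L = 21.5 mg/mL.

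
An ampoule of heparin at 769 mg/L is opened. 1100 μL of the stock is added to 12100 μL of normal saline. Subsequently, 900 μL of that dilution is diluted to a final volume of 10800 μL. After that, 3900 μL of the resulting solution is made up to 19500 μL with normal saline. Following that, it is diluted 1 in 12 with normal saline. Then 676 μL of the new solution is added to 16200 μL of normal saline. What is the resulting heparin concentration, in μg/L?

Overall dilution factor = 12 × 12 × 5 × 12 × 24.96 = 2.16 × 10⁵.
769 mg/L / 2.16 × 10⁵ = 3.57 × 10⁻³ mg/L = 3.57 μg/L.

3.57 μg/L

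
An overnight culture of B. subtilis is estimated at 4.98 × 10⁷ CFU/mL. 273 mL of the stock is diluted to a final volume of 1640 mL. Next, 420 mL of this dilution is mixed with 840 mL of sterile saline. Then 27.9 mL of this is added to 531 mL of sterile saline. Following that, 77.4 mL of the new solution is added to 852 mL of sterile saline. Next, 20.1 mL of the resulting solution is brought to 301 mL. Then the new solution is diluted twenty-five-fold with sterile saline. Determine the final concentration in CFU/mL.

30.7 CFU/mL

Overall dilution factor = 6.007 × 3 × 20.03 × 12.01 × 14.98 × 25 = 1.62 × 10⁶.
4.98 × 10⁷ CFU/mL / 1.62 × 10⁶ = 30.7 CFU/mL.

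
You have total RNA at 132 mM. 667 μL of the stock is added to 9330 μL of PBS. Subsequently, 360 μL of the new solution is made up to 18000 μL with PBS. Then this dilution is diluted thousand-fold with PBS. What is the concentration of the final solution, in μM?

Overall dilution factor = 14.99 × 50 × 1000 = 7.49 × 10⁵.
132 mM / 7.49 × 10⁵ = 1.76 × 10⁻⁴ mM = 0.176 μM.

0.176 μM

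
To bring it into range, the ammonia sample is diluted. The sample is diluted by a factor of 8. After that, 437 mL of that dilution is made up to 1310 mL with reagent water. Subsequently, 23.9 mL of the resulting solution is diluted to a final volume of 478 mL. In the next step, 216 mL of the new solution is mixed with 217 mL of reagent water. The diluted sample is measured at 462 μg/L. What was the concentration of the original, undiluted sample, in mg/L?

444 mg/L

Overall dilution factor = 8 × 2.998 × 20 × 2.005 = 961.
Original = 462 μg/L × 961 = 4.44 × 10⁵ μg/L = 444 mg/L.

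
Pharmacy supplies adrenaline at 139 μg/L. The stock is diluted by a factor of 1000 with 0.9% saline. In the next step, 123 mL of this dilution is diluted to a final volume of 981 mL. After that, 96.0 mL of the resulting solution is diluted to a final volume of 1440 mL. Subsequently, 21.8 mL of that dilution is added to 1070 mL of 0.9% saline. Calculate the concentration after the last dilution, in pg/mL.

Overall dilution factor = 1000 × 7.976 × 15 × 50.08 = 5.99 × 10⁶.
139 μg/L / 5.99 × 10⁶ = 2.32 × 10⁻⁵ μg/L = 0.0232 pg/mL.

0.0232 pg/mL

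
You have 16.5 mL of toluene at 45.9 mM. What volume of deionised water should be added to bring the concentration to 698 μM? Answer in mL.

1070 mL

698 μM = 0.698 mM.
V₂ = C₁V₁/C₂ = 45.9 × 16.5 / 0.698 = 1085 mL.
Diluent to add = V₂ − V₁ = 1085 − 16.5 = 1070 mL.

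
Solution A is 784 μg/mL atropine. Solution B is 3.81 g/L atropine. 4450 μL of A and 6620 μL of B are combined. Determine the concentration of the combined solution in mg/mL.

C_B = 3.81 g/L = 3810 μg/mL.
C_mix = (C_A·V_A + C_B·V_B)/(V_A + V_B) = (784×4450 + 3810×6620) / 11070 = 2594 μg/mL = 2.59 mg/mL.

2.59 mg/mL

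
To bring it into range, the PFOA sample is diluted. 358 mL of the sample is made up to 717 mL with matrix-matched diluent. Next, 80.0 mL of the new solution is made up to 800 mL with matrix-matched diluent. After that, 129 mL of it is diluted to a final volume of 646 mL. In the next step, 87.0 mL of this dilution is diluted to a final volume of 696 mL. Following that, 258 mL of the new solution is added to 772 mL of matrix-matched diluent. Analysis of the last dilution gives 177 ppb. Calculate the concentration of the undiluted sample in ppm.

567 ppm

Overall dilution factor = 2.003 × 10 × 5.008 × 8 × 3.992 = 3203.
Original = 177 ppb × 3203 = 5.67 × 10⁵ ppb = 567 ppm.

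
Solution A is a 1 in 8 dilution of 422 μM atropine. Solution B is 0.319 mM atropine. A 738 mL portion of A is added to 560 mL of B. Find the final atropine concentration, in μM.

168 μM

C_A = 422 μM / 8 = 52.8 μM.
C_B = 0.319 mM = 319 μM.
C_mix = (C_A·V_A + C_B·V_B)/(V_A + V_B) = (52.8×738 + 319×560) / 1298 = 168 μM.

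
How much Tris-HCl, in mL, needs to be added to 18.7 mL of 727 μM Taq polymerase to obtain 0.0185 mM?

0.0185 mM = 18.5 μM.
V₂ = C₁V₁/C₂ = 727 × 18.7 / 18.5 = 735 mL.
Diluent to add = V₂ − V₁ = 735 − 18.7 = 716 mL.

716 mL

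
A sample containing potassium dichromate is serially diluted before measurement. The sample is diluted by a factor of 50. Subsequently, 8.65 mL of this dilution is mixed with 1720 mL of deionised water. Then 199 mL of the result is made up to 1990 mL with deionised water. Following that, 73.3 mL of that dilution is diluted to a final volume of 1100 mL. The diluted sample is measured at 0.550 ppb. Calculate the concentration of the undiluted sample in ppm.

Overall dilution factor = 50 × 199.8 × 10 × 15.01 = 1.50 × 10⁶.
Original = 0.550 ppb × 1.50 × 10⁶ = 8.25 × 10⁵ ppb = 825 ppm.

825 ppm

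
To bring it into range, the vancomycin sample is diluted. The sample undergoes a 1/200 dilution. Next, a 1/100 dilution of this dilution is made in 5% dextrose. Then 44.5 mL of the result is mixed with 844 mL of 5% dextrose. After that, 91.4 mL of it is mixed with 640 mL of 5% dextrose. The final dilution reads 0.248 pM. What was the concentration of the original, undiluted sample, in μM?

Overall dilution factor = 200 × 100 × 19.97 × 8.002 = 3.20 × 10⁶.
Original = 0.248 pM × 3.20 × 10⁶ = 7.92 × 10⁵ pM = 0.792 μM.

0.792 μM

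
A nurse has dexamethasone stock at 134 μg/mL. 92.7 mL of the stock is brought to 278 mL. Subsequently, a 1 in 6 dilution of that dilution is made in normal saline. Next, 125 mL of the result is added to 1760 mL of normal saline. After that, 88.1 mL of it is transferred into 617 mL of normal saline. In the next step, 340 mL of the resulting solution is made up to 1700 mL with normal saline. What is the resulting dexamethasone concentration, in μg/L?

12.3 μg/L

Overall dilution factor = 2.999 × 6 × 15.08 × 8.003 × 5 = 1.09 × 10⁴.
134 μg/mL / 1.09 × 10⁴ = 0.0123 μg/mL = 12.3 μg/L.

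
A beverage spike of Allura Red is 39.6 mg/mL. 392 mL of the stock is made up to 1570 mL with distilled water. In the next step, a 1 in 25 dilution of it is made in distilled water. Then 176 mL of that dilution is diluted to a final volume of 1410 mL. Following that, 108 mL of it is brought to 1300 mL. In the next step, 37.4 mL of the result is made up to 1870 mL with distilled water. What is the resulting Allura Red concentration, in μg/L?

82.0 μg/L

Overall dilution factor = 4.005 × 25 × 8.011 × 12.04 × 50 = 4.83 × 10⁵.
39.6 mg/mL / 4.83 × 10⁵ = 8.20 × 10⁻⁵ mg/mL = 82.0 μg/L.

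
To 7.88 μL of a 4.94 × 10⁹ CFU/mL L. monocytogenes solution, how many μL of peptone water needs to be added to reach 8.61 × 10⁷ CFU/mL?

V₂ = C₁V₁/C₂ = 4.94 × 10⁹ × 7.88 / 8.61 × 10⁷ = 452 μL.
Diluent to add = V₂ − V₁ = 452 − 7.88 = 444 μL.

444 μL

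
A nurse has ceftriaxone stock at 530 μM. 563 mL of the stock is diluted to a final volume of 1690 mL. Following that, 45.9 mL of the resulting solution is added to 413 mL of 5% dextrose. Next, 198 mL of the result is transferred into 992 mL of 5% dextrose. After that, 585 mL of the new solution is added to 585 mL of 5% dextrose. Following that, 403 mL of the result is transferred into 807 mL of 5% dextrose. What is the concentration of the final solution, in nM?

Overall dilution factor = 3.002 × 9.998 × 6.010 × 2 × 3.002 = 1083.
530 μM / 1083 = 0.489 μM = 489 nM.

489 nM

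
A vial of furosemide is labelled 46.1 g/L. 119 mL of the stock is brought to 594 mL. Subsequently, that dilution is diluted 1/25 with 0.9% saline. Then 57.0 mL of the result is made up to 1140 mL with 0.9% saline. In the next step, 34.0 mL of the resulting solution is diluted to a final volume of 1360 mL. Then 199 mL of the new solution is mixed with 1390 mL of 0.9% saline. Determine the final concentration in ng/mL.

Overall dilution factor = 4.992 × 25 × 20 × 40 × 7.985 = 7.97 × 10⁵.
46.1 g/L / 7.97 × 10⁵ = 5.78 × 10⁻⁵ g/L = 57.8 ng/mL.

57.8 ng/mL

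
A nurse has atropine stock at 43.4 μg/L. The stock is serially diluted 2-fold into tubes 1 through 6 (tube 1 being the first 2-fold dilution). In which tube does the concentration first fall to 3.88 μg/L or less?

Tube n has concentration 43.4 μg/L / 2ⁿ.
Need 2ⁿ ≥ 43.4 μg/L / 3.88 μg/L = 11.2, so n ≥ 3.48.
First such tube: n = 4.

tube 4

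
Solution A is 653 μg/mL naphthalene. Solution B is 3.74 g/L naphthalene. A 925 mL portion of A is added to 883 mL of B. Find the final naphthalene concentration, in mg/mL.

C_B = 3.74 g/L = 3740 μg/mL.
C_mix = (C_A·V_A + C_B·V_B)/(V_A + V_B) = (653×925 + 3740×883) / 1808 = 2161 μg/mL = 2.16 mg/mL.

2.16 mg/mL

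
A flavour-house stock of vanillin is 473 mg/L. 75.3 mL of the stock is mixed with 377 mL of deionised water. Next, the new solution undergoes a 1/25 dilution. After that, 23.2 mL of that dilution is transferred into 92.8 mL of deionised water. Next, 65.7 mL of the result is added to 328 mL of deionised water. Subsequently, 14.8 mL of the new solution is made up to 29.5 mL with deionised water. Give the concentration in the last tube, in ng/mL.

Overall dilution factor = 6.007 × 25 × 5 × 5.992 × 1.993 = 8968.
473 mg/L / 8968 = 0.0527 mg/L = 52.7 ng/mL.

52.7 ng/mL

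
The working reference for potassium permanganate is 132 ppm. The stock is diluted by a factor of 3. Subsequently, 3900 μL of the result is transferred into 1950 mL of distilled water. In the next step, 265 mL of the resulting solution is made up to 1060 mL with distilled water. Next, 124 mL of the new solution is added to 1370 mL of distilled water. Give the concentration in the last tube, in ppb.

Overall dilution factor = 3 × 501 × 4 × 12.05 = 7.24 × 10⁴.
132 ppm / 7.24 × 10⁴ = 1.82 × 10⁻³ ppm = 1.82 ppb.

1.82 ppb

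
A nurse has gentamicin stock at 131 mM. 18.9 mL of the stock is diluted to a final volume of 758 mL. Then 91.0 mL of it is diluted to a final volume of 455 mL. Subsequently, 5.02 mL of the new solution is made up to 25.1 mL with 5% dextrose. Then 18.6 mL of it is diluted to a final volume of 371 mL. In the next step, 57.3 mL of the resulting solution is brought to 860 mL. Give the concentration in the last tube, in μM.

0.436 μM

Overall dilution factor = 40.11 × 5 × 5 × 19.95 × 15.01 = 3.00 × 10⁵.
131 mM / 3.00 × 10⁵ = 4.36 × 10⁻⁴ mM = 0.436 μM.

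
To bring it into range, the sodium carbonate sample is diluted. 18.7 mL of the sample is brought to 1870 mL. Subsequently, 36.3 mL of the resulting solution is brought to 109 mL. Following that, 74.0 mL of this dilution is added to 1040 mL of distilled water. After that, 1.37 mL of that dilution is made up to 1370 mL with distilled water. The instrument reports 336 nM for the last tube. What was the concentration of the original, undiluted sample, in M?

Overall dilution factor = 100 × 3.003 × 15.05 × 1000 = 4.52 × 10⁶.
Original = 336 nM × 4.52 × 10⁶ = 1.52 × 10⁹ nM = 1.52 M.

1.52 M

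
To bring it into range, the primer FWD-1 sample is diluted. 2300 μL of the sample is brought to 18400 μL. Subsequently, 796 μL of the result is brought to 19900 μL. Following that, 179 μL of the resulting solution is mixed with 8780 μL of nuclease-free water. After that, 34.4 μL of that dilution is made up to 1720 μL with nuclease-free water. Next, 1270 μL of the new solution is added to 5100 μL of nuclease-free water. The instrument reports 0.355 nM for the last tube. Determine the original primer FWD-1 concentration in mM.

0.891 mM

Overall dilution factor = 8 × 25 × 50.05 × 50 × 5.016 = 2.51 × 10⁶.
Original = 0.355 nM × 2.51 × 10⁶ = 8.91 × 10⁵ nM = 0.891 mM.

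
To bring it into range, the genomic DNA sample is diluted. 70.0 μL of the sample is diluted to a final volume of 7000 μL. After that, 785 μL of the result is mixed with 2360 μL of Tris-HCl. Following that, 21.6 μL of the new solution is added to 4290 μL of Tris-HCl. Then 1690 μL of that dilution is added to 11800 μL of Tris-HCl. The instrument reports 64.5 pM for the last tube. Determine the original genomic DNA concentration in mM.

0.0412 mM

Overall dilution factor = 100 × 4.006 × 199.6 × 7.982 = 6.38 × 10⁵.
Original = 64.5 pM × 6.38 × 10⁵ = 4.12 × 10⁷ pM = 0.0412 mM.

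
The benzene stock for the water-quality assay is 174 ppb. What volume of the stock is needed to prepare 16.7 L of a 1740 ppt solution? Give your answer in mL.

167 mL

1740 ppt = 1.74 ppb.
V₁ = C₂V₂/C₁ = 1.74 × 16.7 / 174 = 0.167 L = 167 mL.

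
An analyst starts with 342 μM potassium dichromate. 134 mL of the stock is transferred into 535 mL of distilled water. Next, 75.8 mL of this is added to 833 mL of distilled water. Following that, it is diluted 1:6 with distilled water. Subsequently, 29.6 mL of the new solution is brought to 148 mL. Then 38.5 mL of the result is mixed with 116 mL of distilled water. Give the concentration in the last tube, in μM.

0.0475 μM

Overall dilution factor = 4.993 × 11.99 × 6 × 5 × 4.013 = 7206.
342 μM / 7206 = 0.0475 μM.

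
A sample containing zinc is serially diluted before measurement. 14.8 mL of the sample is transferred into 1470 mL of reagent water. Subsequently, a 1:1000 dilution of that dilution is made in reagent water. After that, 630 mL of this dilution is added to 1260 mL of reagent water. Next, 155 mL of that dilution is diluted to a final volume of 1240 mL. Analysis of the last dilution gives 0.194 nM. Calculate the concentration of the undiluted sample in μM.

Overall dilution factor = 100.3 × 1000 × 3 × 8 = 2.41 × 10⁶.
Original = 0.194 nM × 2.41 × 10⁶ = 4.67 × 10⁵ nM = 467 μM.

467 μM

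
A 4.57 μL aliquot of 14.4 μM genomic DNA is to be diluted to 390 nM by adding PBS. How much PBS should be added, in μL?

390 nM = 0.390 μM.
V₂ = C₁V₁/C₂ = 14.4 × 4.57 / 0.390 = 169 μL.
Diluent to add = V₂ − V₁ = 169 − 4.57 = 164 μL.

164 μL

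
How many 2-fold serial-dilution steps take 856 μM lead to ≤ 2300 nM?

9

Need 2ⁿ ≥ 372, so n ≥ log(372)/log(2) = 8.54.
Minimum whole steps: n = 9.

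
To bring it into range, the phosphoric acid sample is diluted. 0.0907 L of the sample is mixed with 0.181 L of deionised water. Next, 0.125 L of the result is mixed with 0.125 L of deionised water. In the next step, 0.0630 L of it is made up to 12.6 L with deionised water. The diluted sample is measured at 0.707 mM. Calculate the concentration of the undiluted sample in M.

Overall dilution factor = 2.996 × 2 × 200 = 1198.
Original = 0.707 mM × 1198 = 847 mM = 0.847 M.

0.847 M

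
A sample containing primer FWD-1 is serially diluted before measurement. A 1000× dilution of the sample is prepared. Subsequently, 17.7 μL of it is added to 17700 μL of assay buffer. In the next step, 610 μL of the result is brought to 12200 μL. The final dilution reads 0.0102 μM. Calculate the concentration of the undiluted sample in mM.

Overall dilution factor = 1000 × 1001 × 20 = 2.00 × 10⁷.
Original = 0.0102 μM × 2.00 × 10⁷ = 2.04 × 10⁵ μM = 204 mM.

204 mM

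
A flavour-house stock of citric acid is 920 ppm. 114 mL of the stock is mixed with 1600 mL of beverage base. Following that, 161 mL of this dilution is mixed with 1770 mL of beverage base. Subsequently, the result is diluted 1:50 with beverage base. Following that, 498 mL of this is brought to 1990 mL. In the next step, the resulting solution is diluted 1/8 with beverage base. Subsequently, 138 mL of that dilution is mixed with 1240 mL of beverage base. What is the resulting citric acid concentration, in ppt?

Overall dilution factor = 15.04 × 11.99 × 50 × 3.996 × 8 × 9.986 = 2.88 × 10⁶.
920 ppm / 2.88 × 10⁶ = 3.20 × 10⁻⁴ ppm = 320 ppt.

320 ppt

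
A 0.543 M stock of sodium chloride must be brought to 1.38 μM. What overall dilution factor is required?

3.93 × 10⁵

Factor = C₀/C_target = 0.543 M / 1.38 μM = 3.93 × 10⁵.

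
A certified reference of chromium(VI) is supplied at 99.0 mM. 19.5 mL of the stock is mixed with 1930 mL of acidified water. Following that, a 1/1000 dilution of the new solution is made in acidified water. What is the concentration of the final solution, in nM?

990 nM

Overall dilution factor = 99.97 × 1000 = 10.00 × 10⁴.
99.0 mM / 10.00 × 10⁴ = 9.90 × 10⁻⁴ mM = 990 nM.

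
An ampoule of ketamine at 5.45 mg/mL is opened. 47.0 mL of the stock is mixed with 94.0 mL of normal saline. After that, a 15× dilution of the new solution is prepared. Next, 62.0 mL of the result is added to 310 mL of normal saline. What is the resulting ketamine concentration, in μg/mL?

Overall dilution factor = 3 × 15 × 6 = 270.
5.45 mg/mL / 270 = 0.0202 mg/mL = 20.2 μg/mL.

20.2 μg/mL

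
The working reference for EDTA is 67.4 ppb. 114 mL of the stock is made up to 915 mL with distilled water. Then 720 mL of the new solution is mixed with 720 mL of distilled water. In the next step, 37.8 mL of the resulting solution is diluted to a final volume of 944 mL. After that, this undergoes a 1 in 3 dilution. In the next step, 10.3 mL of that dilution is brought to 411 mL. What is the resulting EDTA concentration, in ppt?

1.40 ppt

Overall dilution factor = 8.026 × 2 × 24.97 × 3 × 39.90 = 4.80 × 10⁴.
67.4 ppb / 4.80 × 10⁴ = 1.40 × 10⁻³ ppb = 1.40 ppt.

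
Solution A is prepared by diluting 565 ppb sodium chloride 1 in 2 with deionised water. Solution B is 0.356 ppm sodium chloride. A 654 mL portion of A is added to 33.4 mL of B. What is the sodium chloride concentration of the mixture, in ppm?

C_A = 565 ppb / 2 = 282 ppb.
C_B = 0.356 ppm = 356 ppb.
C_mix = (C_A·V_A + C_B·V_B)/(V_A + V_B) = (282×654 + 356×33.4) / 687.4 = 286 ppb = 0.286 ppm.

0.286 ppm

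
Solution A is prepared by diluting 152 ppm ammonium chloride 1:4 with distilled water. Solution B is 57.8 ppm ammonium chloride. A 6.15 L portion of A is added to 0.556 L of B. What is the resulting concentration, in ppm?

C_A = 152 ppm / 4 = 38.0 ppm.
C_mix = (C_A·V_A + C_B·V_B)/(V_A + V_B) = (38.0×6.15 + 57.8×0.556) / 6.706 = 39.6 ppm.

39.6 ppm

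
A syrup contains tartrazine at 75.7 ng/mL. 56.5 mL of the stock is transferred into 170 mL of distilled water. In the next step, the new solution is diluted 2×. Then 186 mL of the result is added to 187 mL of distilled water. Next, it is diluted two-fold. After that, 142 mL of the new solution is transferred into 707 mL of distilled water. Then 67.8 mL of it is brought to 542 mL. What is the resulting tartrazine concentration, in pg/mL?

49.3 pg/mL

Overall dilution factor = 4.009 × 2 × 2.005 × 2 × 5.979 × 7.994 = 1537.
75.7 ng/mL / 1537 = 0.0493 ng/mL = 49.3 pg/mL.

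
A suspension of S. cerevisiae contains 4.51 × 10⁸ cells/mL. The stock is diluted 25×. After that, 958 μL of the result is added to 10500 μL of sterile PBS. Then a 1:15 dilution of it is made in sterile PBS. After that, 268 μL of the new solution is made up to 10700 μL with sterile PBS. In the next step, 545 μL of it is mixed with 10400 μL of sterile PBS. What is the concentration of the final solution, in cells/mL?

Overall dilution factor = 25 × 11.96 × 15 × 39.93 × 20.08 = 3.60 × 10⁶.
4.51 × 10⁸ cells/mL / 3.60 × 10⁶ = 125 cells/mL.

125 cells/mL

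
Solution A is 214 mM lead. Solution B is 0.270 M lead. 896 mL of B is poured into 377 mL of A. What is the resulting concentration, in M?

0.253 M

C_B = 0.270 M = 270 mM.
C_mix = (C_A·V_A + C_B·V_B)/(V_A + V_B) = (214×377 + 270×896) / 1273 = 253 mM = 0.253 M.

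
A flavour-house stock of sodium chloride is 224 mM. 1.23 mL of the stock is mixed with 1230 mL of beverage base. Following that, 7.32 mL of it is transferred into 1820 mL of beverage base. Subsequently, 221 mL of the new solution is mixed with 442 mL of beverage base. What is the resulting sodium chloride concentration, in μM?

Overall dilution factor = 1001 × 249.6 × 3 = 7.50 × 10⁵.
224 mM / 7.50 × 10⁵ = 2.99 × 10⁻⁴ mM = 0.299 μM.

0.299 μM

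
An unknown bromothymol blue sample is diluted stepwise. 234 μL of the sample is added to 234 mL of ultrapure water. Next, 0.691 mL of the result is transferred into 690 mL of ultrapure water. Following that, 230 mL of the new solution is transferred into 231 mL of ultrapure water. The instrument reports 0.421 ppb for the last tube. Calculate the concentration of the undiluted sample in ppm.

Overall dilution factor = 1001 × 999.6 × 2.004 = 2.01 × 10⁶.
Original = 0.421 ppb × 2.01 × 10⁶ = 8.44 × 10⁵ ppb = 844 ppm.

844 ppm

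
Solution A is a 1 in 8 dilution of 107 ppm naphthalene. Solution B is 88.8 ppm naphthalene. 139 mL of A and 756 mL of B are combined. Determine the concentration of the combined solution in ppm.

C_A = 107 ppm / 8 = 13.4 ppm.
C_mix = (C_A·V_A + C_B·V_B)/(V_A + V_B) = (13.4×139 + 88.8×756) / 895.0 = 77.1 ppm.

77.1 ppm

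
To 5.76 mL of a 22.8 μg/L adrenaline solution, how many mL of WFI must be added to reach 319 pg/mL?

406 mL

319 pg/mL = 0.319 μg/L.
V₂ = C₁V₁/C₂ = 22.8 × 5.76 / 0.319 = 412 mL.
Diluent to add = V₂ − V₁ = 412 − 5.76 = 406 mL.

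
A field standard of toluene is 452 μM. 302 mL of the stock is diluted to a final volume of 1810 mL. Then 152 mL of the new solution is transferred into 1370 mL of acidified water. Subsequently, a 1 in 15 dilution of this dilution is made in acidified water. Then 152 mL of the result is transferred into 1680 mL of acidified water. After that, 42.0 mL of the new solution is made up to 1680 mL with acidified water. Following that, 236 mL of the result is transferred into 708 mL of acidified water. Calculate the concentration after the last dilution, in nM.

0.260 nM

Overall dilution factor = 5.993 × 10.01 × 15 × 12.05 × 40 × 4 = 1.74 × 10⁶.
452 μM / 1.74 × 10⁶ = 2.60 × 10⁻⁴ μM = 0.260 nM.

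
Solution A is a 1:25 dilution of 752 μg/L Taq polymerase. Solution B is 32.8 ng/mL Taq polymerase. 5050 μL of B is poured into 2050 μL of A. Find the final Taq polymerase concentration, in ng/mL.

32.0 ng/mL

C_A = 752 μg/L / 25 = 30.1 μg/L.
C_B = 32.8 ng/mL = 32.8 μg/L.
C_mix = (C_A·V_A + C_B·V_B)/(V_A + V_B) = (30.1×2050 + 32.8×5050) / 7100 = 32.0 μg/L = 32.0 ng/mL.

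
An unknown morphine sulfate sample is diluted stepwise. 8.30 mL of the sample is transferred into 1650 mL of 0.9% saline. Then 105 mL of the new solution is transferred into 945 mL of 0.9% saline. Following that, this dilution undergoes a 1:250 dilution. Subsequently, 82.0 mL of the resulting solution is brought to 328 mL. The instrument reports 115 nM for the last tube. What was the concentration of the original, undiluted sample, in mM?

Overall dilution factor = 199.8 × 10 × 250 × 4 = 2.00 × 10⁶.
Original = 115 nM × 2.00 × 10⁶ = 2.30 × 10⁸ nM = 230 mM.

230 mM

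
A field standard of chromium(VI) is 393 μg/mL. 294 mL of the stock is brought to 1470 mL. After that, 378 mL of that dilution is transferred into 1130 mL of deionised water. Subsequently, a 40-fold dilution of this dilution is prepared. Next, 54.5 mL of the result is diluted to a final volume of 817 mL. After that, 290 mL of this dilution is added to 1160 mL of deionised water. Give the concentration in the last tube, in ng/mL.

Overall dilution factor = 5 × 3.989 × 40 × 14.99 × 5 = 5.98 × 10⁴.
393 μg/mL / 5.98 × 10⁴ = 6.57 × 10⁻³ μg/mL = 6.57 ng/mL.

6.57 ng/mL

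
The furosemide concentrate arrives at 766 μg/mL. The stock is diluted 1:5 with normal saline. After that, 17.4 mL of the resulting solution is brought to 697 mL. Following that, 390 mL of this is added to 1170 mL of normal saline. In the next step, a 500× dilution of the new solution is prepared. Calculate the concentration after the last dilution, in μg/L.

1.91 μg/L

Overall dilution factor = 5 × 40.06 × 4 × 500 = 4.01 × 10⁵.
766 μg/mL / 4.01 × 10⁵ = 1.91 × 10⁻³ μg/mL = 1.91 μg/L.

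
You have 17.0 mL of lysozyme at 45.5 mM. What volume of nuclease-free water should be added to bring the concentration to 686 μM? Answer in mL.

686 μM = 0.686 mM.
V₂ = C₁V₁/C₂ = 45.5 × 17.0 / 0.686 = 1128 mL.
Diluent to add = V₂ − V₁ = 1128 − 17.0 = 1110 mL.

1110 mL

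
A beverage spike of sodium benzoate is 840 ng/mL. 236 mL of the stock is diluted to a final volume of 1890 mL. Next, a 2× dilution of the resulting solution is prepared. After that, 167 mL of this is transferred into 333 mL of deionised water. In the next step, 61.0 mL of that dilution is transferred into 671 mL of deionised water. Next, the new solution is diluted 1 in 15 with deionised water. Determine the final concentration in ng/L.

97.3 ng/L

Overall dilution factor = 8.008 × 2 × 2.994 × 12 × 15 = 8632.
840 ng/mL / 8632 = 0.0973 ng/mL = 97.3 ng/L.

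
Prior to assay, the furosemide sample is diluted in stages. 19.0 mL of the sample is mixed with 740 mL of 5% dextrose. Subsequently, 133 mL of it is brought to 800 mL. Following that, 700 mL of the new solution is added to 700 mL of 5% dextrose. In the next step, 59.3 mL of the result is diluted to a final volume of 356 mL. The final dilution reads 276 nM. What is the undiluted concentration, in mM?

0.796 mM

Overall dilution factor = 39.95 × 6.015 × 2 × 6.003 = 2885.
Original = 276 nM × 2885 = 7.96 × 10⁵ nM = 0.796 mM.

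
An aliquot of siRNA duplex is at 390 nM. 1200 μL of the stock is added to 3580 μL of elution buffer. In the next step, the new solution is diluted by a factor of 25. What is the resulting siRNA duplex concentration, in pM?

Overall dilution factor = 3.983 × 25 = 99.6.
390 nM / 99.6 = 3.92 nM = 3920 pM.

3920 pM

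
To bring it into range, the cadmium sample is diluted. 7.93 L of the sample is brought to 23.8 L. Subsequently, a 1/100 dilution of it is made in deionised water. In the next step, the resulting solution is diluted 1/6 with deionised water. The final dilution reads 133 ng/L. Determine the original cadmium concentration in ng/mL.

Overall dilution factor = 3.001 × 100 × 6 = 1801.
Original = 133 ng/L × 1801 = 2.40 × 10⁵ ng/L = 240 ng/mL.

240 ng/mL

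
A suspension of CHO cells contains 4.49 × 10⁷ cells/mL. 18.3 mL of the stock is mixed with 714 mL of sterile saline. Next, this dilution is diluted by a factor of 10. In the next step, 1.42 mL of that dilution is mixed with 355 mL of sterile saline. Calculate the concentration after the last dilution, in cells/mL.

Overall dilution factor = 40.02 × 10 × 251 = 1.00 × 10⁵.
4.49 × 10⁷ cells/mL / 1.00 × 10⁵ = 447 cells/mL.

447 cells/mL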